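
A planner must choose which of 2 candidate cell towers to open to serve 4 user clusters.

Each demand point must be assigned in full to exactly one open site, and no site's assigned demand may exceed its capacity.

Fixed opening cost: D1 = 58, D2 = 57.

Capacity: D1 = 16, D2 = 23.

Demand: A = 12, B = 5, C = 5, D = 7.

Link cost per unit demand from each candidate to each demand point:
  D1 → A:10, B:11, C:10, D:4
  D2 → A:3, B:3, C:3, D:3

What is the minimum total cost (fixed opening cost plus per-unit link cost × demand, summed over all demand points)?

Open {D1, D2}; cheapest assignment that respects the capacities:
  D1 (cap 16, load 7): D — cost 7×4 = 28
  D2 (cap 23, load 22): A, B, C — cost 12×3 + 5×3 + 5×3 = 66
  Shipping 94, fixed 115 → total 209.
  Any other capacity-feasible assignment to {D1, D2} ships for at least 94.
Total demand is 29 and no other set of sites has combined capacity ≥ 29, so {D1, D2} is the only feasible choice of open sites. Minimum: 209.

209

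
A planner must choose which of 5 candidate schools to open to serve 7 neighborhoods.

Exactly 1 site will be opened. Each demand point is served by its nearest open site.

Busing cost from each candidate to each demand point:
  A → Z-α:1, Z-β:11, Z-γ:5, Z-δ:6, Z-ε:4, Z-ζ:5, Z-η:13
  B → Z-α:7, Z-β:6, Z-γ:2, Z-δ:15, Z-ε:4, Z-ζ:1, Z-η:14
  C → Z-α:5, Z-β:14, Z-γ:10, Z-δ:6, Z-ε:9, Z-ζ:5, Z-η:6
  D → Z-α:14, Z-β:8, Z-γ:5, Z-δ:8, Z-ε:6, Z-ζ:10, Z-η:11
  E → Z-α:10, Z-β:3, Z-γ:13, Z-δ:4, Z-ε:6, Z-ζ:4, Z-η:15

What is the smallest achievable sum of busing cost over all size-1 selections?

Open {A}.
  Z-α→A 1, Z-β→A 11, Z-γ→A 5, Z-δ→A 6, Z-ε→A 4, Z-ζ→A 5, Z-η→A 13  ⇒ total 45.
Compare {B}: total 49.
Compare {C}: total 55.
No size-1 selection does better; minimum is 45.

45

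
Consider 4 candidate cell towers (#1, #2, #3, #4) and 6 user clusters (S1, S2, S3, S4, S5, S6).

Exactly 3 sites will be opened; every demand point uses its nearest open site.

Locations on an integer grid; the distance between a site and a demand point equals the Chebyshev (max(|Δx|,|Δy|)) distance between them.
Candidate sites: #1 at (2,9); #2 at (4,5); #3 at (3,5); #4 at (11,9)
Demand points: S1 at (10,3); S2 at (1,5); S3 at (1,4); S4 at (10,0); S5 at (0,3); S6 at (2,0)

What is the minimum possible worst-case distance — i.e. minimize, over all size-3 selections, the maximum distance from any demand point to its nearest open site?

Open {#1, #2, #3}.
  Farthest demand point is S1 at distance 6 (to #2); all others are ≤ 6.
With {#1, #2, #4} the worst case is 6.
With {#2, #3, #4} the worst case is 6.
No size-3 selection achieves below 6.

6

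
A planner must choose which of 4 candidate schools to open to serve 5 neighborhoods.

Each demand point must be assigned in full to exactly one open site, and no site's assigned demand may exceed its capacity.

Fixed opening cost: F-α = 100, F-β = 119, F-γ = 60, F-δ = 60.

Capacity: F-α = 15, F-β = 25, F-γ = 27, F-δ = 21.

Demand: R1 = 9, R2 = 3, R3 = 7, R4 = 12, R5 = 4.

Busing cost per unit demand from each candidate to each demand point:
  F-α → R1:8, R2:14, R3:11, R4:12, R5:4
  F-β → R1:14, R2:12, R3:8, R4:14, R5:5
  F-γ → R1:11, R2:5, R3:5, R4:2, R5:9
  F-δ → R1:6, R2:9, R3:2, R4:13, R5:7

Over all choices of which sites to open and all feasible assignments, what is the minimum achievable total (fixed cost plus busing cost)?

Open {F-γ, F-δ}; cheapest assignment that respects the capacities:
  F-γ (cap 27, load 15): R2, R4 — cost 3×5 + 12×2 = 39
  F-δ (cap 21, load 20): R1, R3, R5 — cost 9×6 + 7×2 + 4×7 = 96
  Shipping 135, fixed 120 → total 255.
  Any other capacity-feasible assignment to {F-γ, F-δ} ships for at least 135.
Compare {F-α, F-γ}: its best feasible assignment gives total 322.
Compare {F-α, F-γ, F-δ}: its best feasible assignment gives total 343.
Every other set of open sites that can feasibly serve all demand totals ≥ 322 even under its best assignment. Minimum: 255.

255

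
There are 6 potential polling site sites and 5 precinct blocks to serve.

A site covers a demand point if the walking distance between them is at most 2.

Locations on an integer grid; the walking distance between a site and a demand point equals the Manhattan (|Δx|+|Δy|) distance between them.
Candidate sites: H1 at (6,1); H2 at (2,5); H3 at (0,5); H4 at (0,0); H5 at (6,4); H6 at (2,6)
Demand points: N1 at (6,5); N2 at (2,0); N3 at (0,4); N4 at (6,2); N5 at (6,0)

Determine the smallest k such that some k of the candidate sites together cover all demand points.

Coverage sets (demand points within 2 of each site):
  H1: {N4, N5}
  H2: {}
  H3: {N3}
  H4: {N2}
  H5: {N1, N4}
  H6: {}
No 3 sites suffice: every size-3 union leaves at least one demand point uncovered.
But {H1, H3, H4, H5} covers everything, so the minimum is 4.

4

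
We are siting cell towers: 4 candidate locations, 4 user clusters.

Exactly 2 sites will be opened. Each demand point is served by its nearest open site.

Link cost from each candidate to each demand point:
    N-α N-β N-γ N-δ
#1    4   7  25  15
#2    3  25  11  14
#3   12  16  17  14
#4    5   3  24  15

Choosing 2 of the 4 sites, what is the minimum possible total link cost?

Open {#2, #4}.
  N-α→#2 3, N-β→#4 3, N-γ→#2 11, N-δ→#2 14  ⇒ total 31.
Compare {#1, #2}: total 35.
Compare {#3, #4}: total 39.
No size-2 selection does better; minimum is 31.

31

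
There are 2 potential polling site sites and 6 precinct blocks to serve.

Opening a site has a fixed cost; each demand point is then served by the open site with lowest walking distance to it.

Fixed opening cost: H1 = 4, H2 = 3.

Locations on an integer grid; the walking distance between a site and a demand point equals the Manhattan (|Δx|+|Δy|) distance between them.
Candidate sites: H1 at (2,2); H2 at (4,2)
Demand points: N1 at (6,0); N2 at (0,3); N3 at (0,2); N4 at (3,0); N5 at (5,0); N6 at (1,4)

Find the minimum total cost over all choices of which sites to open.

25

Open {H1, H2}: assign each demand point to its cheapest open site.
  N1→H2 4, N2→H1 3, N3→H1 2, N4→H1 3, N5→H2 3, N6→H1 3
  walking distance 18, fixed 7 → total 25.
Compare {H1}: walking distance 22 + fixed 4 = 26.
Compare {H2}: walking distance 24 + fixed 3 = 27.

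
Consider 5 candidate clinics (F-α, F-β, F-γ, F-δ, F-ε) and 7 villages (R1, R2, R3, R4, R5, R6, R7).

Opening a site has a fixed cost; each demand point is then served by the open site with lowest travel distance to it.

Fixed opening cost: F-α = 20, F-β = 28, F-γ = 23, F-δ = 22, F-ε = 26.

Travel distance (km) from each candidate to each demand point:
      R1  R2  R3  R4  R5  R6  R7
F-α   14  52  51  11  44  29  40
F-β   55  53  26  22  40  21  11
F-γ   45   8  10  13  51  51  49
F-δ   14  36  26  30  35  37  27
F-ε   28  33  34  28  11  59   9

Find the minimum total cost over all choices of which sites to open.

Open {F-α, F-γ, F-ε}: assign each demand point to its cheapest open site.
  R1→F-α 14, R2→F-γ 8, R3→F-γ 10, R4→F-α 11, R5→F-ε 11, R6→F-α 29, R7→F-ε 9
  travel distance 92, fixed 69 → total 161.
Compare {F-γ, F-δ, F-ε}: travel distance 102 + fixed 71 = 173.
Compare {F-β, F-γ, F-ε}: travel distance 100 + fixed 77 = 177.
Compare {F-γ, F-ε}: travel distance 130 + fixed 49 = 179.
All other subsets cost ≥ 173. Minimum total cost: 161.

161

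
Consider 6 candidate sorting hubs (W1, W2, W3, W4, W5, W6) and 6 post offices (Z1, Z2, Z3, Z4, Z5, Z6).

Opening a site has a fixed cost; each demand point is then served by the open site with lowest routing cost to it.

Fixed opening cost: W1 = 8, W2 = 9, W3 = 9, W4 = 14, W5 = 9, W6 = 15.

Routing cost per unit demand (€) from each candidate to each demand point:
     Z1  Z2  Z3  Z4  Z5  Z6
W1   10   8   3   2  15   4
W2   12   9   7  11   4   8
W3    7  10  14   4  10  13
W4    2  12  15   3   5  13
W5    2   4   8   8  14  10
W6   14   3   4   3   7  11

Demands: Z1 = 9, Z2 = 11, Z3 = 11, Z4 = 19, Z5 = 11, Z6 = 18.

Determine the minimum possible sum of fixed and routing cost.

275

Open {W1, W2, W5}: assign each demand point to its cheapest open site.
  Z1→W5 9×2=18, Z2→W5 11×4=44, Z3→W1 11×3=33, Z4→W1 19×2=38, Z5→W2 11×4=44, Z6→W1 18×4=72
  routing cost 249, fixed 26 → total 275.
Compare {W1, W2, W5, W6}: routing cost 238 + fixed 41 = 279.
Compare {W1, W2, W3, W5}: routing cost 249 + fixed 35 = 284.
Compare {W1, W2, W4, W6}: routing cost 238 + fixed 46 = 284.
All other subsets cost ≥ 279. Minimum total cost: 275.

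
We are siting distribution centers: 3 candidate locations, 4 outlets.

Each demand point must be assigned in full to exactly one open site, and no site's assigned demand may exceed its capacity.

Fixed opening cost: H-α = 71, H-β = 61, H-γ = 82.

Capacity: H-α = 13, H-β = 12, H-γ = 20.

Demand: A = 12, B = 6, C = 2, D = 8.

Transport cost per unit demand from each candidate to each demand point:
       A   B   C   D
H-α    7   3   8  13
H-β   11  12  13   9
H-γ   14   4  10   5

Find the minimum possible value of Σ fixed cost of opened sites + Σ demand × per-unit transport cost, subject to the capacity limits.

Open {H-α, H-γ}; cheapest assignment that respects the capacities:
  H-α (cap 13, load 12): A — cost 12×7 = 84
  H-γ (cap 20, load 16): B, C, D — cost 6×4 + 2×10 + 8×5 = 84
  Shipping 168, fixed 153 → total 321.
  Any other capacity-feasible assignment to {H-α, H-γ} ships for at least 168.
Compare {H-β, H-γ}: its best feasible assignment gives total 359.
Compare {H-α, H-β, H-γ}: its best feasible assignment gives total 382.
Every other set of open sites that can feasibly serve all demand totals ≥ 359 even under its best assignment. Minimum: 321.

321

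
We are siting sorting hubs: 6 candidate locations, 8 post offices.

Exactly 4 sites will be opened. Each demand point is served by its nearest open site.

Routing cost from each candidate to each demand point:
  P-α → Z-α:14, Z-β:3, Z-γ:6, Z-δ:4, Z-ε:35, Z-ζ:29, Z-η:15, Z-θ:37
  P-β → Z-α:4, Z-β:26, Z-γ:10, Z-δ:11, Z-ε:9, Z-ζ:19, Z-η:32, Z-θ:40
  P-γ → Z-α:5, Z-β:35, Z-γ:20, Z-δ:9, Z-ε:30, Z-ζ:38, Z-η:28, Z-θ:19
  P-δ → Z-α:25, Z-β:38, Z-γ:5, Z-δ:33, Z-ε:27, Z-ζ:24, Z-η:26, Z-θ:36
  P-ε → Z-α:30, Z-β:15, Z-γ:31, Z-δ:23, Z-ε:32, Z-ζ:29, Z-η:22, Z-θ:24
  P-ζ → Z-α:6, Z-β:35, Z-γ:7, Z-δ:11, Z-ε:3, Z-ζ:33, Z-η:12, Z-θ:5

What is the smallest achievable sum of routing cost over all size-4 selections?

Open {P-α, P-β, P-δ, P-ζ}.
  Z-α→P-β 4, Z-β→P-α 3, Z-γ→P-δ 5, Z-δ→P-α 4, Z-ε→P-ζ 3, Z-ζ→P-β 19, Z-η→P-ζ 12, Z-θ→P-ζ 5  ⇒ total 55.
Compare {P-α, P-β, P-γ, P-ζ}: total 56.
Compare {P-α, P-β, P-ε, P-ζ}: total 56.
No size-4 selection does better; minimum is 55.

55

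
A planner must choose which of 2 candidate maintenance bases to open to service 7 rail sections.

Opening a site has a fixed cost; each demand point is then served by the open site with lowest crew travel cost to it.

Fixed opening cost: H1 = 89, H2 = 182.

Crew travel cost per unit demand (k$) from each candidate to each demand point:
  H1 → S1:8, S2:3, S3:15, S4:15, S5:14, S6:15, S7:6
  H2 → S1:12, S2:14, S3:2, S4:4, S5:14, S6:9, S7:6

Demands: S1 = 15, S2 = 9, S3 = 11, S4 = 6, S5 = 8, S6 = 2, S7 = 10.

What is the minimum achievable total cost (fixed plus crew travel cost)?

Open {H1, H2}: assign each demand point to its cheapest open site.
  S1→H1 15×8=120, S2→H1 9×3=27, S3→H2 11×2=22, S4→H2 6×4=24, S5→H1 8×14=112, S6→H2 2×9=18, S7→H1 10×6=60
  crew travel cost 383, fixed 271 → total 654.
Compare {H1}: crew travel cost 604 + fixed 89 = 693.
Compare {H2}: crew travel cost 542 + fixed 182 = 724.

654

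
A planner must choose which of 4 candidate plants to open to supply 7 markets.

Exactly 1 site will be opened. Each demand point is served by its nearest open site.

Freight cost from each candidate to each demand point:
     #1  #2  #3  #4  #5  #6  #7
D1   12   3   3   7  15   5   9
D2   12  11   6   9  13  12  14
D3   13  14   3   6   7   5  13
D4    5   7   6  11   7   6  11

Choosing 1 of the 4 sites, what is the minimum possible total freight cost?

53

Open {D4}.
  #1→D4 5, #2→D4 7, #3→D4 6, #4→D4 11, #5→D4 7, #6→D4 6, #7→D4 11  ⇒ total 53.
Compare {D1}: total 54.
Compare {D3}: total 61.
No size-1 selection does better; minimum is 53.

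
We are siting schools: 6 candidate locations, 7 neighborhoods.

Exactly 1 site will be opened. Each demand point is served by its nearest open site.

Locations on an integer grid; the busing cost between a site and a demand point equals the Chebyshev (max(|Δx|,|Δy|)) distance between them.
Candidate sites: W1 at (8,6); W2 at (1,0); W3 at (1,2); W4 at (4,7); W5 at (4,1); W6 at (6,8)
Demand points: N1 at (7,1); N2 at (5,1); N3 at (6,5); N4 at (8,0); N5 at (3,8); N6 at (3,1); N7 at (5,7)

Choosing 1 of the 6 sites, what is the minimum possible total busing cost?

26

Open {W5}.
  N1→W5 3, N2→W5 1, N3→W5 4, N4→W5 4, N5→W5 7, N6→W5 1, N7→W5 6  ⇒ total 26.
Compare {W4}: total 29.
Compare {W1}: total 31.
No size-1 selection does better; minimum is 26.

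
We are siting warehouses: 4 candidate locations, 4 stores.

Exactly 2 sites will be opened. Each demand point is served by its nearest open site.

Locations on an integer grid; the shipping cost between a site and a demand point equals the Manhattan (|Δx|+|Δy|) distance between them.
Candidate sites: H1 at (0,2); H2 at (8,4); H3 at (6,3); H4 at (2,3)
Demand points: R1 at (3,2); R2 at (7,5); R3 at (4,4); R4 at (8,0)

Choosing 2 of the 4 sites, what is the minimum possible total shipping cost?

Open {H2, H4}.
  R1→H4 2, R2→H2 2, R3→H4 3, R4→H2 4  ⇒ total 11.
Compare {H1, H2}: total 13.
Compare {H2, H3}: total 13.
No size-2 selection does better; minimum is 11.

11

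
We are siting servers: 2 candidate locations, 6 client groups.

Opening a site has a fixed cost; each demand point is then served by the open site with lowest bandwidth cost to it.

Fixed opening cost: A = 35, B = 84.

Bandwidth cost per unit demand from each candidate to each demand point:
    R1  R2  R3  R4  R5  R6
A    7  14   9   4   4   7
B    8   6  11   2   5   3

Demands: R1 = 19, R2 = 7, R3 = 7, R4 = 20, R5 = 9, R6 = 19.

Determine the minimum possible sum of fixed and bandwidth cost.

Open {A, B}: assign each demand point to its cheapest open site.
  R1→A 19×7=133, R2→B 7×6=42, R3→A 7×9=63, R4→B 20×2=40, R5→A 9×4=36, R6→B 19×3=57
  bandwidth cost 371, fixed 119 → total 490.
Compare {B}: bandwidth cost 413 + fixed 84 = 497.
Compare {A}: bandwidth cost 543 + fixed 35 = 578.

490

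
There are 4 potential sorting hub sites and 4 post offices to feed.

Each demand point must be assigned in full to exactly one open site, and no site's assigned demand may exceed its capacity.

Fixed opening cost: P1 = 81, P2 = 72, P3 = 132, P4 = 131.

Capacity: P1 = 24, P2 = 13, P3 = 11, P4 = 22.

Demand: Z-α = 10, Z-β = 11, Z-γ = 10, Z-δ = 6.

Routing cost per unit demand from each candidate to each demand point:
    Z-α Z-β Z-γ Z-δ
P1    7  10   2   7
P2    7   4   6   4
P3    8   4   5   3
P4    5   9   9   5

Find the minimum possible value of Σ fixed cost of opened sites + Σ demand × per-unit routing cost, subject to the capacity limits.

422

Open {P1, P4}; cheapest assignment that respects the capacities:
  P1 (cap 24, load 21): Z-β, Z-γ — cost 11×10 + 10×2 = 130
  P4 (cap 22, load 16): Z-α, Z-δ — cost 10×5 + 6×5 = 80
  Shipping 210, fixed 212 → total 422.
  Any other capacity-feasible assignment to {P1, P4} ships for at least 210.
Compare {P1, P2, P4}: its best feasible assignment gives total 428.
Compare {P1, P2, P3}: its best feasible assignment gives total 437.
Every other set of open sites that can feasibly serve all demand totals ≥ 428 even under its best assignment. Minimum: 422.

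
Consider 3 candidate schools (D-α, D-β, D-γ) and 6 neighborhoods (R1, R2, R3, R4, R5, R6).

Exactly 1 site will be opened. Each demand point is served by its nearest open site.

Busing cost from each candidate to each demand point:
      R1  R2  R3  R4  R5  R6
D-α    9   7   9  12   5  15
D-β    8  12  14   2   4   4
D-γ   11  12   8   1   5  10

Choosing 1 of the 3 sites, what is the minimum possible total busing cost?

44

Open {D-β}.
  R1→D-β 8, R2→D-β 12, R3→D-β 14, R4→D-β 2, R5→D-β 4, R6→D-β 4  ⇒ total 44.
Compare {D-γ}: total 47.
Compare {D-α}: total 57.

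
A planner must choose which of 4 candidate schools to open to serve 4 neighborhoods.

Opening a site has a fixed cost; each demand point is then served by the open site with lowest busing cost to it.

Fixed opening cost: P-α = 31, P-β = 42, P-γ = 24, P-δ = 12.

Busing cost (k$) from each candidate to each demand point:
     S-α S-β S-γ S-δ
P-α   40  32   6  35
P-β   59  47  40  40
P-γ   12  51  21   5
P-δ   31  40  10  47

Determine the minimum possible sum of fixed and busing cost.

Open {P-γ, P-δ}: assign each demand point to its cheapest open site.
  S-α→P-γ 12, S-β→P-δ 40, S-γ→P-δ 10, S-δ→P-γ 5
  busing cost 67, fixed 36 → total 103.
Compare {P-α, P-γ}: busing cost 55 + fixed 55 = 110.
Compare {P-γ}: busing cost 89 + fixed 24 = 113.
Compare {P-α, P-γ, P-δ}: busing cost 55 + fixed 67 = 122.
All other subsets cost ≥ 110. Minimum total cost: 103.

103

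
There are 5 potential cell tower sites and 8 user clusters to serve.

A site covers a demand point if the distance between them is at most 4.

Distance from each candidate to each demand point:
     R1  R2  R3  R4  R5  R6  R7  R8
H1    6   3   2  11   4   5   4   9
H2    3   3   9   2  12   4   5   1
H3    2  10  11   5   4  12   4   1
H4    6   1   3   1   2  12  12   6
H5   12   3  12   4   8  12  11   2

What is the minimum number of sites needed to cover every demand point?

Coverage sets (demand points within 4 of each site):
  H1: {R2, R3, R5, R7}
  H2: {R1, R2, R4, R6, R8}
  H3: {R1, R5, R7, R8}
  H4: {R2, R3, R4, R5}
  H5: {R2, R4, R8}
No single site covers all 8 demand points.
But {H1, H2} covers everything, so the minimum is 2.

2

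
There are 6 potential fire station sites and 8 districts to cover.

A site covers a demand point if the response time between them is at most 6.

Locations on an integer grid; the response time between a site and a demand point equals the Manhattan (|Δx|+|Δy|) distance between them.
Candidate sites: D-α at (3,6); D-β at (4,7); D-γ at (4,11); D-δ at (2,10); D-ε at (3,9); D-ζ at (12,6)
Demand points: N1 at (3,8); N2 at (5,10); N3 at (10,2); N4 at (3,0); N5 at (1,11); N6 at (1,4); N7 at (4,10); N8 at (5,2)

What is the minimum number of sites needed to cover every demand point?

3

Coverage sets (demand points within 6 of each site):
  D-α: {N1, N2, N4, N6, N7, N8}
  D-β: {N1, N2, N6, N7, N8}
  D-γ: {N1, N2, N5, N7}
  D-δ: {N1, N2, N5, N7}
  D-ε: {N1, N2, N5, N7}
  D-ζ: {N3}
No 2 sites suffice: every size-2 union leaves at least one demand point uncovered.
But {D-α, D-γ, D-ζ} covers everything, so the minimum is 3.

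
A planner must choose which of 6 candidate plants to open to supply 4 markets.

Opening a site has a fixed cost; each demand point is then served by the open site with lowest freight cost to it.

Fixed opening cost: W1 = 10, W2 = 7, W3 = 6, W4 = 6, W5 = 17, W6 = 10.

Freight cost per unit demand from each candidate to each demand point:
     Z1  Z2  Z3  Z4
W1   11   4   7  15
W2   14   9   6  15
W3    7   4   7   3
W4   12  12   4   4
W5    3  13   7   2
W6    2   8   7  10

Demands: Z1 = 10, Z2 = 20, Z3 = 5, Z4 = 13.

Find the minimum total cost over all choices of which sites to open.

181

Open {W3, W4, W6}: assign each demand point to its cheapest open site.
  Z1→W6 10×2=20, Z2→W3 20×4=80, Z3→W4 5×4=20, Z4→W3 13×3=39
  freight cost 159, fixed 22 → total 181.
Compare {W3, W4, W5}: freight cost 156 + fixed 29 = 185.
Compare {W3, W4, W5, W6}: freight cost 146 + fixed 39 = 185.
Compare {W2, W3, W4, W6}: freight cost 159 + fixed 29 = 188.
All other subsets cost ≥ 185. Minimum total cost: 181.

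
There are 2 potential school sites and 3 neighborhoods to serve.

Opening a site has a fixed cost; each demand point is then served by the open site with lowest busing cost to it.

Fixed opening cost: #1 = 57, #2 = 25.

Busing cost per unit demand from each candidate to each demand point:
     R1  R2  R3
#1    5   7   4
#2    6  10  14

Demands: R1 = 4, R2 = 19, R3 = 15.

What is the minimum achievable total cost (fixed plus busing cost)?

Open {#1}: assign each demand point to its cheapest open site.
  R1→#1 4×5=20, R2→#1 19×7=133, R3→#1 15×4=60
  busing cost 213, fixed 57 → total 270.
Compare {#1, #2}: busing cost 213 + fixed 82 = 295.
Compare {#2}: busing cost 424 + fixed 25 = 449.

270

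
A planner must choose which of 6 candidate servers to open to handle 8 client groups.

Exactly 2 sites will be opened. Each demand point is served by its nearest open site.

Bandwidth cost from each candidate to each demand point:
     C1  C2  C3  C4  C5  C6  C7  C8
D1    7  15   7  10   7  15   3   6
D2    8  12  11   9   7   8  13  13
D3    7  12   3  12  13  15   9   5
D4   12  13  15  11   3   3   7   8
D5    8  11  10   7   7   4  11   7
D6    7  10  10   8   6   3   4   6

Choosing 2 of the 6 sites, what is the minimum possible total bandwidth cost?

46

Open {D3, D6}.
  C1→D3 7, C2→D6 10, C3→D3 3, C4→D6 8, C5→D6 6, C6→D6 3, C7→D6 4, C8→D3 5  ⇒ total 46.
Compare {D1, D6}: total 50.
Compare {D3, D4}: total 51.
No size-2 selection does better; minimum is 46.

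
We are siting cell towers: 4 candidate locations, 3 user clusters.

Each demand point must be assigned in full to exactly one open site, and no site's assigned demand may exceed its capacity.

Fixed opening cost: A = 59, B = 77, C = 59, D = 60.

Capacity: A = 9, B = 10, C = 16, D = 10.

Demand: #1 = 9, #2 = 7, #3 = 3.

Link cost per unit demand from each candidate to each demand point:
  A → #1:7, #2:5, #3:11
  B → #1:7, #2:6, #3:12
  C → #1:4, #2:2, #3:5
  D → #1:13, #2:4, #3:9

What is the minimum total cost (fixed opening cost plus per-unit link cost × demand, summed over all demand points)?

Open {C, D}; cheapest assignment that respects the capacities:
  C (cap 16, load 16): #1, #2 — cost 9×4 + 7×2 = 50
  D (cap 10, load 3): #3 — cost 3×9 = 27
  Shipping 77, fixed 119 → total 196.
  Any other capacity-feasible assignment to {C, D} ships for at least 77.
Compare {A, C}: its best feasible assignment gives total 201.
Compare {B, C}: its best feasible assignment gives total 222.
Every other set of open sites that can feasibly serve all demand totals ≥ 201 even under its best assignment. Minimum: 196.

196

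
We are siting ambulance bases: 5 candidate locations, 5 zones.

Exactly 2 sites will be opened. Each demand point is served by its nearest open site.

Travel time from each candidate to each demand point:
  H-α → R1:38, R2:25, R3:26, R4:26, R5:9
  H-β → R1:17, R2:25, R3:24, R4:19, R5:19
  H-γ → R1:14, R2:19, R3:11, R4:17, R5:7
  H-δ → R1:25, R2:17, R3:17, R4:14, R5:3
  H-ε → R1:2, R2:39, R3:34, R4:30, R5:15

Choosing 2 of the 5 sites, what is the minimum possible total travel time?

53

Open {H-δ, H-ε}.
  R1→H-ε 2, R2→H-δ 17, R3→H-δ 17, R4→H-δ 14, R5→H-δ 3  ⇒ total 53.
Compare {H-γ, H-ε}: total 56.
Compare {H-γ, H-δ}: total 59.
No size-2 selection does better; minimum is 53.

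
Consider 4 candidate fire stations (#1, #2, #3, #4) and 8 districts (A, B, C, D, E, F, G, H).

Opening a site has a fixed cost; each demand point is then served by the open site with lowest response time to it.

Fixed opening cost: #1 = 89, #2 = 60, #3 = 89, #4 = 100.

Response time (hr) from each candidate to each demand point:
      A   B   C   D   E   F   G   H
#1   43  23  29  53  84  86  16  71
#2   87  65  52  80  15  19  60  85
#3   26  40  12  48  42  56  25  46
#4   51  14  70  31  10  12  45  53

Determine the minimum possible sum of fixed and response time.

365

Open {#3, #4}: assign each demand point to its cheapest open site.
  A→#3 26, B→#4 14, C→#3 12, D→#4 31, E→#4 10, F→#4 12, G→#3 25, H→#3 46
  response time 176, fixed 189 → total 365.
Compare {#2, #3}: response time 231 + fixed 149 = 380.
Compare {#3}: response time 295 + fixed 89 = 384.
Compare {#4}: response time 286 + fixed 100 = 386.
All other subsets cost ≥ 380. Minimum total cost: 365.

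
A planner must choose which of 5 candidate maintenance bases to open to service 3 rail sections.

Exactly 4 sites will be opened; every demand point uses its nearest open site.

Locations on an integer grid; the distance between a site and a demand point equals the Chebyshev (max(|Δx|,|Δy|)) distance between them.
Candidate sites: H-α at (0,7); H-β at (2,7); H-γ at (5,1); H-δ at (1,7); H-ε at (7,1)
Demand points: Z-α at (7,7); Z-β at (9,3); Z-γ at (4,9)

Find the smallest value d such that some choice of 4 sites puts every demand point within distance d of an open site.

5

Open {H-α, H-β, H-γ, H-δ}.
  Farthest demand point is Z-α at distance 5 (to H-β); all others are ≤ 5.
With {H-α, H-β, H-γ, H-ε} the worst case is 5.
With {H-α, H-β, H-δ, H-ε} the worst case is 5.
No size-4 selection achieves below 5.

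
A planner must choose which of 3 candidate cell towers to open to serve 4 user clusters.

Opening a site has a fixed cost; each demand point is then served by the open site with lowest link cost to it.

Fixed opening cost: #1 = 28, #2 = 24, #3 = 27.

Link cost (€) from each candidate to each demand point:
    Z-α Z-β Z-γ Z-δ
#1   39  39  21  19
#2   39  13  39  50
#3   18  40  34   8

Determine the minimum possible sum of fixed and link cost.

Open {#2, #3}: assign each demand point to its cheapest open site.
  Z-α→#3 18, Z-β→#2 13, Z-γ→#3 34, Z-δ→#3 8
  link cost 73, fixed 51 → total 124.
Compare {#3}: link cost 100 + fixed 27 = 127.
Compare {#1, #2, #3}: link cost 60 + fixed 79 = 139.
Compare {#1, #3}: link cost 86 + fixed 55 = 141.
All other subsets cost ≥ 127. Minimum total cost: 124.

124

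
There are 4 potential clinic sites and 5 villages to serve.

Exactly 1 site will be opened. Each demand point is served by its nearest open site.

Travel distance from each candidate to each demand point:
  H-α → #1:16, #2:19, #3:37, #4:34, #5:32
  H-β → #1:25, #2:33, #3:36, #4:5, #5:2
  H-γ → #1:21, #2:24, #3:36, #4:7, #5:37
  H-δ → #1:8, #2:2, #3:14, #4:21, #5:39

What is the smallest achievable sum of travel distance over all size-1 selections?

84

Open {H-δ}.
  #1→H-δ 8, #2→H-δ 2, #3→H-δ 14, #4→H-δ 21, #5→H-δ 39  ⇒ total 84.
Compare {H-β}: total 101.
Compare {H-γ}: total 125.
No size-1 selection does better; minimum is 84.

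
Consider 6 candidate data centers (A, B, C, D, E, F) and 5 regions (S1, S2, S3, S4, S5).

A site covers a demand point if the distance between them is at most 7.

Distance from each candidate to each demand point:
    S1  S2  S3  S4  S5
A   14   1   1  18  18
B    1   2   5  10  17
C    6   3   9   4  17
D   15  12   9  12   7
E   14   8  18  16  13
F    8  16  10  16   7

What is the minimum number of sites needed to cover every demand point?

3

Coverage sets (demand points within 7 of each site):
  A: {S2, S3}
  B: {S1, S2, S3}
  C: {S1, S2, S4}
  D: {S5}
  E: {}
  F: {S5}
No 2 sites suffice: every size-2 union leaves at least one demand point uncovered.
But {A, C, D} covers everything, so the minimum is 3.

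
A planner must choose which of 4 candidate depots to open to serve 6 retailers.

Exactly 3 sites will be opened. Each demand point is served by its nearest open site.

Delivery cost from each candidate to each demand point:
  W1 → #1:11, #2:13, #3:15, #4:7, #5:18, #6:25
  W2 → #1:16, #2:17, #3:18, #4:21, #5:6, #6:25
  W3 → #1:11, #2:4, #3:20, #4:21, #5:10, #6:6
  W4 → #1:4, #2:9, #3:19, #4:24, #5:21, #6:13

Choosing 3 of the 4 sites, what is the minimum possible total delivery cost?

46

Open {W1, W3, W4}.
  #1→W4 4, #2→W3 4, #3→W1 15, #4→W1 7, #5→W3 10, #6→W3 6  ⇒ total 46.
Compare {W1, W2, W3}: total 49.
Compare {W1, W2, W4}: total 54.
No size-3 selection does better; minimum is 46.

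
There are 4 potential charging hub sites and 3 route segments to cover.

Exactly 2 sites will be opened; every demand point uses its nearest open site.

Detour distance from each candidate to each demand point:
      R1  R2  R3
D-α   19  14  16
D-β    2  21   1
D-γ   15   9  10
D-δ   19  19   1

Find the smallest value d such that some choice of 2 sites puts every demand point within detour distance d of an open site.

9

Open {D-β, D-γ}.
  Farthest demand point is R2 at detour distance 9 (to D-γ); all others are ≤ 9.
With {D-α, D-β} the worst case is 14.
With {D-α, D-γ} the worst case is 15.
No size-2 selection achieves below 9.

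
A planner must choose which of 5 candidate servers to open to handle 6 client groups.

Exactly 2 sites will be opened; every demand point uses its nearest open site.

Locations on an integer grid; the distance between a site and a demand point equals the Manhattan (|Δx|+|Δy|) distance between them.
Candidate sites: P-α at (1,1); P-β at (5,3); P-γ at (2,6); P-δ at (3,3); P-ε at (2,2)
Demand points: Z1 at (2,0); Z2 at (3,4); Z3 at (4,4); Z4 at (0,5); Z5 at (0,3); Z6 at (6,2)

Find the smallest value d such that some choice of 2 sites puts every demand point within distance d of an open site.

Open {P-γ, P-δ}.
  Farthest demand point is Z1 at distance 4 (to P-δ); all others are ≤ 4.
With {P-γ, P-ε} the worst case is 4.
With {P-α, P-β} the worst case is 5.
No size-2 selection achieves below 4.

4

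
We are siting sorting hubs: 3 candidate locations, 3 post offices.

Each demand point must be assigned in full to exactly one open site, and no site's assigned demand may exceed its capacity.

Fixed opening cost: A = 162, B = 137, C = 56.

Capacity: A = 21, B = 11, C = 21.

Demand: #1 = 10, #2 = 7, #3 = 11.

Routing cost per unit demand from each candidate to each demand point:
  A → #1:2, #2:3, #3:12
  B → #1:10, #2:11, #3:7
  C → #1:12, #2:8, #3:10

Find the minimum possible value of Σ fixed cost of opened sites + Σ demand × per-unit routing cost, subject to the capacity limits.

369

Open {A, C}; cheapest assignment that respects the capacities:
  A (cap 21, load 17): #1, #2 — cost 10×2 + 7×3 = 41
  C (cap 21, load 11): #3 — cost 11×10 = 110
  Shipping 151, fixed 218 → total 369.
  Any other capacity-feasible assignment to {A, C} ships for at least 151.
Compare {A, B}: its best feasible assignment gives total 417.
Compare {B, C}: its best feasible assignment gives total 446.
Every other set of open sites that can feasibly serve all demand totals ≥ 417 even under its best assignment. Minimum: 369.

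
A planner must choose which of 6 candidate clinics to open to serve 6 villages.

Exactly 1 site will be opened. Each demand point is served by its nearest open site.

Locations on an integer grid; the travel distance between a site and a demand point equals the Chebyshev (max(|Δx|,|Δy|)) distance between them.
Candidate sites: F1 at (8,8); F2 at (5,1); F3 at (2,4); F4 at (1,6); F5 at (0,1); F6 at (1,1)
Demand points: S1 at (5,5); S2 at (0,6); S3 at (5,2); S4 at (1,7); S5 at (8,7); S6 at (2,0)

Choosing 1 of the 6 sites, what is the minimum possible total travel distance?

21

Open {F3}.
  S1→F3 3, S2→F3 2, S3→F3 3, S4→F3 3, S5→F3 6, S6→F3 4  ⇒ total 21.
Compare {F4}: total 23.
Compare {F2}: total 25.
No size-1 selection does better; minimum is 21.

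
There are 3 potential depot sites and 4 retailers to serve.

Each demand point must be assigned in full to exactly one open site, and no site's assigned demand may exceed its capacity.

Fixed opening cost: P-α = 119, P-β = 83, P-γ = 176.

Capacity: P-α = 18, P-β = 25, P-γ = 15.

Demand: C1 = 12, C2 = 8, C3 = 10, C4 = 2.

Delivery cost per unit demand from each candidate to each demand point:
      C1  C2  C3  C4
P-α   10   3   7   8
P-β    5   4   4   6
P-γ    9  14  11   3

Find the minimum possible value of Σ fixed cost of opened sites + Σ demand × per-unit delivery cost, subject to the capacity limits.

Open {P-α, P-β}; cheapest assignment that respects the capacities:
  P-α (cap 18, load 8): C2 — cost 8×3 = 24
  P-β (cap 25, load 24): C1, C3, C4 — cost 12×5 + 10×4 + 2×6 = 112
  Shipping 136, fixed 202 → total 338.
  Any other capacity-feasible assignment to {P-α, P-β} ships for at least 136.
Compare {P-β, P-γ}: its best feasible assignment gives total 445.
Compare {P-α, P-γ}: its best feasible assignment gives total 503.
Every other set of open sites that can feasibly serve all demand totals ≥ 445 even under its best assignment. Minimum: 338.

338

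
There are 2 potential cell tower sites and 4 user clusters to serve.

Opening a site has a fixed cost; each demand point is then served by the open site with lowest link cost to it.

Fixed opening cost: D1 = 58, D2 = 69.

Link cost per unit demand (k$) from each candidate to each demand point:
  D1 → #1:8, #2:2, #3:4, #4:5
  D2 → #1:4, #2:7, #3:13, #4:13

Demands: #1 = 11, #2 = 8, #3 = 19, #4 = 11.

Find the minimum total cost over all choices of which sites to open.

293

Open {D1}: assign each demand point to its cheapest open site.
  #1→D1 11×8=88, #2→D1 8×2=16, #3→D1 19×4=76, #4→D1 11×5=55
  link cost 235, fixed 58 → total 293.
Compare {D1, D2}: link cost 191 + fixed 127 = 318.
Compare {D2}: link cost 490 + fixed 69 = 559.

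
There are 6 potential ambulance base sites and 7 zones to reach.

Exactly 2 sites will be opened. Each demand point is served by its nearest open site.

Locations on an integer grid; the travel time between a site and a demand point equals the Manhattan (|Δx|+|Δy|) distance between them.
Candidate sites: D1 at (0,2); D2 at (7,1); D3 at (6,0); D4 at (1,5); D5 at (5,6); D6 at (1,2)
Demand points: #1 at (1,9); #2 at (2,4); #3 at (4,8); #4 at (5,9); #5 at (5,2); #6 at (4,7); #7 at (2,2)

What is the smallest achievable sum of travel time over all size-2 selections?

22

Open {D4, D5}.
  #1→D4 4, #2→D4 2, #3→D5 3, #4→D5 3, #5→D5 4, #6→D5 2, #7→D4 4  ⇒ total 22.
Compare {D5, D6}: total 23.
Compare {D1, D5}: total 25.
No size-2 selection does better; minimum is 22.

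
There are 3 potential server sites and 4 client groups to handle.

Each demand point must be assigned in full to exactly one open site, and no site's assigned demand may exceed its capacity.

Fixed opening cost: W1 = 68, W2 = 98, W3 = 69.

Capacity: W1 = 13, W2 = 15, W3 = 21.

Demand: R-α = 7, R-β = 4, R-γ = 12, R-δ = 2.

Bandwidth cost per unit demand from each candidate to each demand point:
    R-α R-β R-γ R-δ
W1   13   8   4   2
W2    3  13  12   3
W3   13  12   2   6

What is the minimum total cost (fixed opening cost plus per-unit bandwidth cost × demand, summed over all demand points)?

266

Open {W2, W3}; cheapest assignment that respects the capacities:
  W2 (cap 15, load 9): R-α, R-δ — cost 7×3 + 2×3 = 27
  W3 (cap 21, load 16): R-β, R-γ — cost 4×12 + 12×2 = 72
  Shipping 99, fixed 167 → total 266.
  Any other capacity-feasible assignment to {W2, W3} ships for at least 99.
Compare {W1, W3}: its best feasible assignment gives total 288.
Compare {W1, W2}: its best feasible assignment gives total 293.
Every other set of open sites that can feasibly serve all demand totals ≥ 288 even under its best assignment. Minimum: 266.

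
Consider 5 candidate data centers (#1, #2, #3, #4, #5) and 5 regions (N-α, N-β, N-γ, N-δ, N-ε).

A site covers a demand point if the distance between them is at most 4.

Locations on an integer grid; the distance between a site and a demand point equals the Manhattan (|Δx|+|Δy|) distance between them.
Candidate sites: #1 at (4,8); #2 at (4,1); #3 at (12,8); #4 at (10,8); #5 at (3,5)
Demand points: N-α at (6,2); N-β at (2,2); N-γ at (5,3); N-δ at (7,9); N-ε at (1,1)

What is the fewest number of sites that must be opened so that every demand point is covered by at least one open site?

2

Coverage sets (demand points within 4 of each site):
  #1: {N-δ}
  #2: {N-α, N-β, N-γ, N-ε}
  #3: {}
  #4: {N-δ}
  #5: {N-β, N-γ}
No single site covers all 5 demand points.
But {#1, #2} covers everything, so the minimum is 2.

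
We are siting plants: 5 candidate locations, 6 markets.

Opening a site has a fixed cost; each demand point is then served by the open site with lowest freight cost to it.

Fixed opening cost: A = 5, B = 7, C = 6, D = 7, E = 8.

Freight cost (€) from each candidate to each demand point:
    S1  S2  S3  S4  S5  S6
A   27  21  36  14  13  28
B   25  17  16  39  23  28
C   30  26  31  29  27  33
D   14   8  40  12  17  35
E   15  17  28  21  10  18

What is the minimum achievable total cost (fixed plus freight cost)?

Open {B, D, E}: assign each demand point to its cheapest open site.
  S1→D 14, S2→D 8, S3→B 16, S4→D 12, S5→E 10, S6→E 18
  freight cost 78, fixed 22 → total 100.
Compare {D, E}: freight cost 90 + fixed 15 = 105.
Compare {A, B, D, E}: freight cost 78 + fixed 27 = 105.
Compare {B, C, D, E}: freight cost 78 + fixed 28 = 106.
All other subsets cost ≥ 105. Minimum total cost: 100.

100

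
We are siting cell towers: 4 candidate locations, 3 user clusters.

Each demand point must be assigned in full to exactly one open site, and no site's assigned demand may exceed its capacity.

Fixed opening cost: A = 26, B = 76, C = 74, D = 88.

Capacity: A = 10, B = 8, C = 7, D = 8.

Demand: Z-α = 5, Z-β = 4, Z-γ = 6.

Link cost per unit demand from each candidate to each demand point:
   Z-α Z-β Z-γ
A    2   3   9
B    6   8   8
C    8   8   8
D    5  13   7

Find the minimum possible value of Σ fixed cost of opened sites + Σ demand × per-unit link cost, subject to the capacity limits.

Open {A, C}; cheapest assignment that respects the capacities:
  A (cap 10, load 9): Z-α, Z-β — cost 5×2 + 4×3 = 22
  C (cap 7, load 6): Z-γ — cost 6×8 = 48
  Shipping 70, fixed 100 → total 170.
  Any other capacity-feasible assignment to {A, C} ships for at least 70.
Compare {A, B}: its best feasible assignment gives total 172.
Compare {A, D}: its best feasible assignment gives total 178.
Every other set of open sites that can feasibly serve all demand totals ≥ 172 even under its best assignment. Minimum: 170.

170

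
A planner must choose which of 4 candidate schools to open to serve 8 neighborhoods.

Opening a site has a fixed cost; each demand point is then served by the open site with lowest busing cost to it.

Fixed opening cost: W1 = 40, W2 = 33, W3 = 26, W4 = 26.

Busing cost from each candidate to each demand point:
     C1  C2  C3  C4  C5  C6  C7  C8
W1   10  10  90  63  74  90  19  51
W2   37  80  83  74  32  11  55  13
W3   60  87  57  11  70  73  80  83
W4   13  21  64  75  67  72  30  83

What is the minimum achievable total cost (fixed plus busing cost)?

Open {W1, W2, W3}: assign each demand point to its cheapest open site.
  C1→W1 10, C2→W1 10, C3→W3 57, C4→W3 11, C5→W2 32, C6→W2 11, C7→W1 19, C8→W2 13
  busing cost 163, fixed 99 → total 262.
Compare {W2, W3, W4}: busing cost 188 + fixed 85 = 273.
Compare {W1, W2, W3, W4}: busing cost 163 + fixed 125 = 288.
Compare {W1, W2}: busing cost 241 + fixed 73 = 314.
All other subsets cost ≥ 273. Minimum total cost: 262.

262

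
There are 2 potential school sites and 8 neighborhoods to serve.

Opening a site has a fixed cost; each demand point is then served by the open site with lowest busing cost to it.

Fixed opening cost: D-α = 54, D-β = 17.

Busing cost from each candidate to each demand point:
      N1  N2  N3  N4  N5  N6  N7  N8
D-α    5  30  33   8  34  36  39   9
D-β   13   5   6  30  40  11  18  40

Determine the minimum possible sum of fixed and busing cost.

Open {D-α, D-β}: assign each demand point to its cheapest open site.
  N1→D-α 5, N2→D-β 5, N3→D-β 6, N4→D-α 8, N5→D-α 34, N6→D-β 11, N7→D-β 18, N8→D-α 9
  busing cost 96, fixed 71 → total 167.
Compare {D-β}: busing cost 163 + fixed 17 = 180.
Compare {D-α}: busing cost 194 + fixed 54 = 248.

167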